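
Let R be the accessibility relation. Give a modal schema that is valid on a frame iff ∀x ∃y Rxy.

□q → ◇q

This is seriality; the standard corresponding axiom is D: □q → ◇q.
Suppose □q→◇q is valid. At any x set V(q)=W. Then □q at x, so ◇q at x, so x has a successor.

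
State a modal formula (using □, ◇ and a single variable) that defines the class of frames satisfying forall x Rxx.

A defining formula is □ψ → ψ (the T axiom).
Suppose □ψ→ψ is valid. At any x set V(ψ)={w : Rxw}. Then □ψ holds at x, so ψ holds at x, i.e. Rxx.

□ψ → ψ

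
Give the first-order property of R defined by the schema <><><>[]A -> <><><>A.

forall x forall y (x R^3 y -> exists w (yRw & x R^3 w))

This is a Sahlqvist (Geach-type) schema ◇^3□^1A → □^0◇^3A.
Minimal-valuation argument: fix x; take any y with xR^3y and any z with xR^0z. Set V(A) to the set of worlds R-reachable from y in exactly 1 step. Then □^1A holds at y, so the antecedent holds at x; validity forces ◇^3A at z, giving a w with zR^3w and yR^1w.
First-order correspondent: forall x forall y (x R^3 y -> exists w (yRw & x R^3 w)).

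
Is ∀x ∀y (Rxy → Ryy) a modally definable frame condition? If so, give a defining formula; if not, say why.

Yes, by □(□r → r)

The condition is shift-reflexivity. A defining modal formula is □(□r → r).
Suppose □(□r→r) is valid. Take Rxy and set V(r)={w : Ryw}. Then at y, □r holds; since □(□r→r) at x, □r→r at y, so r at y, i.e. Ryy.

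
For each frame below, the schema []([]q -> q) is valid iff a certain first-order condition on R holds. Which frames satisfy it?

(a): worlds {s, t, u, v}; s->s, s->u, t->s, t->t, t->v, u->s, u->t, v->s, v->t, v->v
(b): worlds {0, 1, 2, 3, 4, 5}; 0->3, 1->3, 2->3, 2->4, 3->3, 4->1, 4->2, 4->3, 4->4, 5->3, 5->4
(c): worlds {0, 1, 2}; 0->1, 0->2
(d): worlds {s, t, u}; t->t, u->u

The schema corresponds to shift-reflexivity: forall x forall y (Rxy -> Ryy).
(a): fails — Rsu but not Ruu.
(b): fails — R42 but not R22.
(c): fails — R01 but not R11.
(d): ✓.
Valid on: (d).

(d)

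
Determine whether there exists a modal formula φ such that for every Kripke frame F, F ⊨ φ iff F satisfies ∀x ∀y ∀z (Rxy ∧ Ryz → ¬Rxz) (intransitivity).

No

If a class were modally definable it would be closed under surjective bounded morphisms (Goldblatt–Thomason).
The 5-cycle (worlds w0,w1,w2,w3,w4 with w0→w1→w2→w3→w4→w0) is intransitive. Mapping every world to a single reflexive point • is a surjective bounded morphism; the reflexive point is not intransitive (R••∧R•• but R••).
So the class is not modally definable.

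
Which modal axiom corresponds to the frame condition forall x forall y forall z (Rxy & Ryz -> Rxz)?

The condition is transitivity. The 4 schema □p → □□p defines it.
Suppose □p→□□p is valid. Take Rxy, Ryz and set V(p)={w : Rxw}. Then □p at x, so □□p at x, so □p at y, so p at z, i.e. Rxz.

□p → □□p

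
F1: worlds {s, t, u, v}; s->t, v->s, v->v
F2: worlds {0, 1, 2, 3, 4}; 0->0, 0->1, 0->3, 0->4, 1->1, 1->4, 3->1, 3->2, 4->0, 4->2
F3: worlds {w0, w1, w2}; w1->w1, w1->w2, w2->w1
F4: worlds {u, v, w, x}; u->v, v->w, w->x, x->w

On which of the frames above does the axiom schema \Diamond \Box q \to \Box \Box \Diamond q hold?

This is the axiom for a generalized confluence (Geach) condition; its first-order frame correspondent is \forall x \forall y \forall z ((xRy \wedge x R^2 z) \to \exists w (yRw \wedge zRw)).
F1: fails — vRs, vR²t but no w with sRw and tRw.
F2: fails — 0R0, 0R²2 but no w with 0Rw and 2Rw.
F3: ✓.
F4: fails — uRv, uR²w but no t with vRt and wRt.
Valid on: F3.

F3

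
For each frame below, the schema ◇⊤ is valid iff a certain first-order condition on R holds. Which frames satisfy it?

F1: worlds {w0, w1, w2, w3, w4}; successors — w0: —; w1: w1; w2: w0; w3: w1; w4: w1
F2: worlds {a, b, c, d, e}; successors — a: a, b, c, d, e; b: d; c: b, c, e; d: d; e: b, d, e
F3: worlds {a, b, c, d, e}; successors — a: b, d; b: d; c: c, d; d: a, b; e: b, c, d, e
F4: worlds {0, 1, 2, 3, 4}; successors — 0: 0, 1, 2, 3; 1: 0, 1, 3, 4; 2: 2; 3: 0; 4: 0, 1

F2, F3, F4

This is the axiom for seriality; its first-order frame correspondent is ∀x ∃y Rxy.
F1: fails — world w0 has no successor.
F2: satisfies the condition.
F3: satisfies the condition.
F4: satisfies the condition.
Valid on: F2, F3, F4.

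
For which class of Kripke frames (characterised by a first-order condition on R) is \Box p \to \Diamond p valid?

Suppose □p→◇p is valid. At any x set V(p)=W. Then □p at x, so ◇p at x, so x has a successor.

seriality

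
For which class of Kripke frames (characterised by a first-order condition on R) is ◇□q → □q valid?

the Euclidean property

This is a form of the 5 axiom.
Its frame correspondent is the Euclidean property — ∀x ∀y ∀z (Rxy ∧ Rxz → Ryz).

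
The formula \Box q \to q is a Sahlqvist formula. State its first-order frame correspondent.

Suppose □q→q is valid. At any x set V(q)={w : Rxw}. Then □q holds at x, so q holds at x, i.e. Rxx.

reflexivity: \forall x Rxx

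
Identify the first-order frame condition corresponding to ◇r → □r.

partial functionality: ∀x ∀y ∀z (Rxy ∧ Rxz → y = z)

This is the CD axiom.
Its frame correspondent is partial functionality — ∀x ∀y ∀z (Rxy ∧ Rxz → y = z).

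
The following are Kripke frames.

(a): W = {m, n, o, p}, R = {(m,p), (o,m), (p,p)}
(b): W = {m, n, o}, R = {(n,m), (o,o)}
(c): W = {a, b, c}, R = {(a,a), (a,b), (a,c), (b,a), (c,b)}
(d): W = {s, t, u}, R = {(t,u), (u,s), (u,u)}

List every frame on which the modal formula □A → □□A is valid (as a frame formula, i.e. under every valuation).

Frame correspondent (Sahlqvist): ∀x ∀y ∀z (Rxy ∧ Ryz → Rxz) — i.e. transitivity.
(a): fails — Rom and Rmp but not Rop.
(b): ✓.
(c): fails — Rba and Rab but not Rbb.
(d): fails — Rtu and Rus but not Rts.

(b)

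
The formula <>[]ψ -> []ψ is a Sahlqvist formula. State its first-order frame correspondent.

The Euclidean property

This is a form of the 5 axiom.
It corresponds to the Euclidean property: forall x forall y forall z (Rxy & Rxz -> Ryz).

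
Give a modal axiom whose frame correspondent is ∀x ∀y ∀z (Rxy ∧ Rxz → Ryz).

A defining formula is ◇s → □◇s (the 5 axiom).
Suppose ◇s→□◇s is valid. Take Rxy, Rxz and set V(s)={y}. Then ◇s at x, so □◇s at x, so ◇s at z, so some w with Rzw has s; w=y, i.e. Rzy. By symmetry of the argument, Ryz.

◇s → □◇s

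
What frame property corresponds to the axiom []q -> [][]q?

transitivity: forall x forall y forall z (Rxy & Ryz -> Rxz)

This schema is the 4 axiom.
It corresponds to transitivity: forall x forall y forall z (Rxy & Ryz -> Rxz).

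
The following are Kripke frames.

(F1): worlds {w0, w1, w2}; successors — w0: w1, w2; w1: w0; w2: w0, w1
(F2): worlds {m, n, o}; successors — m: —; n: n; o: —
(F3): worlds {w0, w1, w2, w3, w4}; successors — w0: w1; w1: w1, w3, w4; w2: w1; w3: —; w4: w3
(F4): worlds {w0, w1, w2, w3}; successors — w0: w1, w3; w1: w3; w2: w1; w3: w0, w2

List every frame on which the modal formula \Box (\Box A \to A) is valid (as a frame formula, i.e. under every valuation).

This is the axiom for shift-reflexivity; its first-order frame correspondent is \forall x \forall y (Rxy \to Ryy).
(F1): fails — Rw1w0 but not Rw0w0.
(F2): holds.
(F3): fails — Rw1w3 but not Rw3w3.
(F4): fails — Rw3w2 but not Rw2w2.

(F2)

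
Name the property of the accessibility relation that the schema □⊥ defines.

emptiness of R

□⊥ is valid iff no world has any successor (otherwise □⊥ fails at any world with one).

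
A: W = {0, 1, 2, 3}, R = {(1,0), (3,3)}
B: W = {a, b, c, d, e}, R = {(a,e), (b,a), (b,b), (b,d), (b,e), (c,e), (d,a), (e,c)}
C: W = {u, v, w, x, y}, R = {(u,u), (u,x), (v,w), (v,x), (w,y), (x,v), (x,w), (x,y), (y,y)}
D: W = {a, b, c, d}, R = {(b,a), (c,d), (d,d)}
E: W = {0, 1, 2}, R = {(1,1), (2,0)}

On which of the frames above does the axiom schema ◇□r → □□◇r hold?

This is the axiom for a generalized confluence (Geach) condition; its first-order frame correspondent is ∀x ∀y ∀z ((xRy ∧ xR²z) → ∃w (yRw ∧ zRw)).
A: satisfies the condition.
B: fails — aRe, aR²c but no w with eRw and cRw.
C: fails — uRu, uR²w but no t with uRt and wRt.
D: satisfies the condition.
E: satisfies the condition.

A, D, E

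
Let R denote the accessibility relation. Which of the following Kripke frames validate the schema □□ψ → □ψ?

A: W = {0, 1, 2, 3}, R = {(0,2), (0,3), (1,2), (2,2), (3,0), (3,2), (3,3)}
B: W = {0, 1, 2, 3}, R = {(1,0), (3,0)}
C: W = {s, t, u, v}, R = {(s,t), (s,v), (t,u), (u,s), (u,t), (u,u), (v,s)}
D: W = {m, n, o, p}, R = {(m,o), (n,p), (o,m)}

A

The schema corresponds to density: ∀x ∀y (Rxy → ∃z (Rxz ∧ Rzy)).
A: satisfies the condition.
B: fails — R10 but no z with R1z and Rz0.
C: fails — Rvs but no z with Rvz and Rzs.
D: fails — Rom but no z with Roz and Rzm.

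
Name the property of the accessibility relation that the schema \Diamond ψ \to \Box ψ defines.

partial functionality: \forall x \forall y \forall z (Rxy \wedge Rxz \to y = z)

This is the CD axiom.
It corresponds to partial functionality: \forall x \forall y \forall z (Rxy \wedge Rxz \to y = z).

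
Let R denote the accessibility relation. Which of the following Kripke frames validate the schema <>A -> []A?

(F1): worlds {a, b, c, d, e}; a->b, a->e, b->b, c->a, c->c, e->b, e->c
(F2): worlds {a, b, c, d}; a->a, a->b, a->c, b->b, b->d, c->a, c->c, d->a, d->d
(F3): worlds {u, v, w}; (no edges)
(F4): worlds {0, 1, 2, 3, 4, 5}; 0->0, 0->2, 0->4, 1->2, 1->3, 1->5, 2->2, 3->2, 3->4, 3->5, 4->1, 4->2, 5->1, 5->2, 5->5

(F3)

The schema corresponds to partial functionality: forall x forall y forall z (Rxy & Rxz -> y = z).
(F1): fails — a sees both b and e.
(F2): fails — a sees both a and b.
(F3): ✓.
(F4): fails — 0 sees both 0 and 2.
Valid on: (F3).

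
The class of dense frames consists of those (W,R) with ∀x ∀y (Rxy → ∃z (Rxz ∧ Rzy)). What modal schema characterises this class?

□□s → □s

This is density; the standard corresponding axiom is C4: □□s → □s.
Suppose □□s→□s is valid. Take Rxy and set V(s)={w : xR²w}. Then □□s at x, so □s at x, so s at y, i.e. ∃z(Rxz∧Rzy).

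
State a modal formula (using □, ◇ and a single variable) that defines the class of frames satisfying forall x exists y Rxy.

□p → ◇p

This is seriality; the standard corresponding axiom is D: □p → ◇p.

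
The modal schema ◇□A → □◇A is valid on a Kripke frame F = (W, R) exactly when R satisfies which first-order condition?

convergence

Suppose ◇□A→□◇A is valid. Take Rxy, Rxz and set V(A)={w : Ryw}. Then □A at y so ◇□A at x, so □◇A at x, so ◇A at z, giving w with Rzw and Ryw.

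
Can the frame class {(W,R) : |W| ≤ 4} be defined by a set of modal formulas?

Modal frame validity is preserved under disjoint unions.
Any modal formula valid on each of 5 disjoint one-world frames is valid on their disjoint union (validity is preserved under disjoint unions). Each one-world frame has |W|=1≤4, but the union has |W|=5.
Hence having at most 4 worlds is not modally definable.

Not modally definable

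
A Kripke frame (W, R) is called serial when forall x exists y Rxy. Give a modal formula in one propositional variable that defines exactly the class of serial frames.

□s → ◇s

The condition is seriality. The D schema □s → ◇s defines it.
Suppose □s→◇s is valid. At any x set V(s)=W. Then □s at x, so ◇s at x, so x has a successor.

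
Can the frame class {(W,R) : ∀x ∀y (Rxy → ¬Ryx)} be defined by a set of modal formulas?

Modal frame validity is preserved under surjective bounded morphisms.
The 4-cycle (worlds w0,w1,w2,w3 with w0→w1→w2→w3→w0) is asymmetric. Mapping every world to a single reflexive point • is a surjective bounded morphism, and the reflexive point is not asymmetric (R•• but asymmetry requires ¬R••).
So no modal formula (or set of formulas) defines exactly the asymmetric frames.

Not modally definable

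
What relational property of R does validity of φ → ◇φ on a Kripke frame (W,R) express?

This schema is equivalent to the T axiom □φ → φ.
It corresponds to reflexivity: ∀x Rxx.

reflexivity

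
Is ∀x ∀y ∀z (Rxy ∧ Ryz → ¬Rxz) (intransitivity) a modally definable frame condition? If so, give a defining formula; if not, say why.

Modal frame validity is preserved under surjective bounded morphisms.
The 5-cycle (worlds w0,w1,w2,w3,w4 with w0→w1→w2→w3→w4→w0) is intransitive. Mapping every world to a single reflexive point • is a surjective bounded morphism; the reflexive point is not intransitive (R••∧R•• but R••).
Hence intransitivity is not modally definable.

Not modally definable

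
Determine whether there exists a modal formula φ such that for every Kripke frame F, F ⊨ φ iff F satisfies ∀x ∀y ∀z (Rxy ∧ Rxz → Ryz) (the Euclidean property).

Yes — defined by ◇p → □◇p

This is a Sahlqvist condition; the 5 axiom ◇p → □◇p defines it.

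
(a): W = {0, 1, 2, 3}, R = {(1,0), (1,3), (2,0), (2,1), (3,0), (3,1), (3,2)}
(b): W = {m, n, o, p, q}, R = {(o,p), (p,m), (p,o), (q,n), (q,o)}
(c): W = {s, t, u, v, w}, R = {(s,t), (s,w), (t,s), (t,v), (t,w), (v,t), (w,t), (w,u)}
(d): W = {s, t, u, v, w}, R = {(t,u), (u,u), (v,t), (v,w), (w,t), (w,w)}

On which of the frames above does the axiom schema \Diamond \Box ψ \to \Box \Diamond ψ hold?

none

Frame correspondent (Sahlqvist): \forall x \forall y \forall z (Rxy \wedge Rxz \to \exists w (Ryw \wedge Rzw)) — i.e. convergence.
(a): fails — R10 and R10 but 0 and 0 have no common successor.
(b): fails — Rpm and Rpm but m and m have no common successor.
(c): fails — Rsw and Rst but w and t have no common successor.
(d): fails — Rvw and Rvt but w and t have no common successor.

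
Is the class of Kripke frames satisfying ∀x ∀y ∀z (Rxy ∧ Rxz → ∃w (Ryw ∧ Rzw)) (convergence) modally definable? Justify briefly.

Yes — defined by ◇□q → □◇q

The condition is convergence. A defining modal formula is ◇□q → □◇q.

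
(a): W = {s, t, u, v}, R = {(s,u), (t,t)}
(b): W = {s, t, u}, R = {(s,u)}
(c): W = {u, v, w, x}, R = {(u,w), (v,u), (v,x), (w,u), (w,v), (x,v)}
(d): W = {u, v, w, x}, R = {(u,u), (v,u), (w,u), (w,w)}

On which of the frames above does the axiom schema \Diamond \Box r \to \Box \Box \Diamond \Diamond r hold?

(a), (b), (d)

The schema corresponds to a generalized confluence (Geach) condition: \forall x \forall y \forall z ((xRy \wedge x R^2 z) \to \exists w (yRw \wedge z R^2 w)).
(a): holds.
(b): holds.
(c): fails — vRx, vR²w but no t with xRt and wR²t.
(d): holds.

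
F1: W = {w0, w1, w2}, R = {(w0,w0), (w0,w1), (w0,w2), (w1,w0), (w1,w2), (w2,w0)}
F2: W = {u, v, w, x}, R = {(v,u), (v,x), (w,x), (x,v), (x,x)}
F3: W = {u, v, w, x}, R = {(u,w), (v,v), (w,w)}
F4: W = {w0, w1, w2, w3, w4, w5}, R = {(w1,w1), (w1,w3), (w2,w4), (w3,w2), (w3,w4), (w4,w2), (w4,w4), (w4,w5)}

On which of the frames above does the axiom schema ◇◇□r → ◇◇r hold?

F1, F3

Frame correspondent (Sahlqvist): ∀x ∀y (xR²y → ∃w (yRw ∧ xR²w)) — i.e. a generalized confluence (Geach) condition.
F1: holds.
F2: fails — xR²u but no t with uRt and xR²t.
F3: holds.
F4: fails — w2R²w5 but no w with w5Rw and w2R²w.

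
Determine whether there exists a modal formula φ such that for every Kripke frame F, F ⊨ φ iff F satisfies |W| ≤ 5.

Any modally definable frame class is closed under disjoint unions.
Any modal formula valid on each of 6 disjoint one-world frames is valid on their disjoint union (validity is preserved under disjoint unions). Each one-world frame has |W|=1≤5, but the union has |W|=6.
Hence having at most 5 worlds is not modally definable.

No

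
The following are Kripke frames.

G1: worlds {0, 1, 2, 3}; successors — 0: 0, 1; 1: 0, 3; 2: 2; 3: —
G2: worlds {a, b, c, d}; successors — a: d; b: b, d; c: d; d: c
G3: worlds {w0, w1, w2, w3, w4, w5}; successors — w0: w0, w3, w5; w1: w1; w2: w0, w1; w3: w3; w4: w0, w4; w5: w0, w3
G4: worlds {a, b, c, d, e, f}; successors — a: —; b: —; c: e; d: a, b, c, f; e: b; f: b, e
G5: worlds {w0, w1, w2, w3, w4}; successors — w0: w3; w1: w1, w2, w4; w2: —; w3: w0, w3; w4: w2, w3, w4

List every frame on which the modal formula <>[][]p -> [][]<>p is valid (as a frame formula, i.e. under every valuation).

none

The schema corresponds to a generalized confluence (Geach) condition: forall x forall y forall z ((xRy & x R^2 z) -> exists w (y R^2 w & zRw)).
G1: fails — 0R0, 0R²3 but no w with 0R²w and 3Rw.
G2: fails — bRd, bR²d but no w with dR²w and dRw.
G3: fails — w2Rw0, w2R²w1 but no w with w0R²w and w1Rw.
G4: fails — cRe, cR²b but no w with eR²w and bRw.
G5: fails — w1Rw1, w1R²w2 but no w with w1R²w and w2Rw.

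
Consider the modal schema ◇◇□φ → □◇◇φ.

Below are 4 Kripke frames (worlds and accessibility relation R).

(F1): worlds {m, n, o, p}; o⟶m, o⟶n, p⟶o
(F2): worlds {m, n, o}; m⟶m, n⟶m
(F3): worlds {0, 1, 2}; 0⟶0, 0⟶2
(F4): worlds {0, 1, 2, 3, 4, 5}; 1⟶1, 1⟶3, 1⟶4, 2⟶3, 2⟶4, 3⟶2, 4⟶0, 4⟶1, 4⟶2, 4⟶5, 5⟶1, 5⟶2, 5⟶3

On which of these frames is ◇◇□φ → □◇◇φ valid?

This is the axiom for a generalized confluence (Geach) condition; its first-order frame correspondent is ∀x ∀y ∀z ((xR²y ∧ xRz) → ∃w (yRw ∧ zR²w)).
(F1): fails — pR²m, pRo but no w with mRw and oR²w.
(F2): ✓.
(F3): fails — 0R²0, 0R2 but no w with 0Rw and 2R²w.
(F4): fails — 1R²0, 1R1 but no w with 0Rw and 1R²w.
Valid on: (F2).

(F2)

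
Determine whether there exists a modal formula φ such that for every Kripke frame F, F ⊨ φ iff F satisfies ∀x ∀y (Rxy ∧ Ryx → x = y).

Modal frame validity is preserved under surjective bounded morphisms.
The 6-cycle (worlds w0,w1,w2,w3,w4,w5 with w0→w1→w2→w3→w4→w5→w0) is antisymmetric. Sending even-indexed worlds to a and odd-indexed worlds to b is a surjective bounded morphism onto the two-world frame with a↔b, which is not antisymmetric.
Hence antisymmetry is not modally definable.

No — not modally definable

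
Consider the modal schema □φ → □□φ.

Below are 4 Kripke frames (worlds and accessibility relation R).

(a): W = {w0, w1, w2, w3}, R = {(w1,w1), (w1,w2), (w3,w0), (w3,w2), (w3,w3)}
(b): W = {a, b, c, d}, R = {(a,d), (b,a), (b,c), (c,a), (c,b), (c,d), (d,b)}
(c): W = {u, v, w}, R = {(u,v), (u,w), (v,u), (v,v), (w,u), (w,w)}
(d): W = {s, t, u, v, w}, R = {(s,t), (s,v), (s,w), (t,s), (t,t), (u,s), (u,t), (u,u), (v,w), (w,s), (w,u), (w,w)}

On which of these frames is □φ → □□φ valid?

Frame correspondent (Sahlqvist): ∀x ∀y ∀z (Rxy ∧ Ryz → Rxz) — i.e. transitivity.
(a): holds.
(b): fails — Rbc and Rcd but not Rbd.
(c): fails — Ruv and Rvu but not Ruu.
(d): fails — Rwu and Rut but not Rwt.

(a)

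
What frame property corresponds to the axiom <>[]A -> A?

This schema is equivalent to the B axiom A → □◇A.
It corresponds to symmetry: forall x forall y (Rxy -> Ryx).

Symmetry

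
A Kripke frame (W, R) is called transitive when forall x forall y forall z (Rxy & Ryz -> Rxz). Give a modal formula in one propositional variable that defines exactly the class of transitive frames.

□p → □□p

The condition is transitivity. The 4 schema □p → □□p defines it.
Suppose □p→□□p is valid. Take Rxy, Ryz and set V(p)={w : Rxw}. Then □p at x, so □□p at x, so □p at y, so p at z, i.e. Rxz.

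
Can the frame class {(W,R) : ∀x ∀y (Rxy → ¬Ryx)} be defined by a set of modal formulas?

Not modally definable

If a class were modally definable it would be closed under surjective bounded morphisms (Goldblatt–Thomason).
The 5-cycle (worlds 0,1,2,3,4 with 0→1→2→3→4→0) is asymmetric. Mapping every world to a single reflexive point • is a surjective bounded morphism, and the reflexive point is not asymmetric (R•• but asymmetry requires ¬R••).
So the class is not modally definable.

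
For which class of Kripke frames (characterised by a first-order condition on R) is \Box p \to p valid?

Suppose □p→p is valid. At any x set V(p)={w : Rxw}. Then □p holds at x, so p holds at x, i.e. Rxx.
The converse is a direct semantic check.
So the correspondent is reflexivity.

Reflexivity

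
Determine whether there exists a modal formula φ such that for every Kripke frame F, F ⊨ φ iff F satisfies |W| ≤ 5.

Any modally definable frame class is closed under disjoint unions.
Any modal formula valid on each of 6 disjoint one-world frames is valid on their disjoint union (validity is preserved under disjoint unions). Each one-world frame has |W|=1≤5, but the union has |W|=6.
So no modal formula (or set of formulas) defines exactly the |W|≤5 frames.

No — not modally definable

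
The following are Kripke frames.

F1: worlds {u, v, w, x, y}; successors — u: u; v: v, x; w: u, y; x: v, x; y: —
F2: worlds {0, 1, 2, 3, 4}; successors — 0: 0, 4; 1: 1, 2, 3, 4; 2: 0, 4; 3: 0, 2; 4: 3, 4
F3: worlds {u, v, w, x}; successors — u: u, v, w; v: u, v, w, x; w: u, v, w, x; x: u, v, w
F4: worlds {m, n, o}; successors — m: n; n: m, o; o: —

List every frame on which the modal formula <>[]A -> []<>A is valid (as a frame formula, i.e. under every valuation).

Frame correspondent (Sahlqvist): forall x forall y forall z (Rxy & Rxz -> exists w (Ryw & Rzw)) — i.e. convergence.
F1: fails — Rwu and Rwy but u and y have no common successor.
F2: fails — R14 and R13 but 4 and 3 have no common successor.
F3: holds.
F4: fails — Rno and Rno but o and o have no common successor.

F3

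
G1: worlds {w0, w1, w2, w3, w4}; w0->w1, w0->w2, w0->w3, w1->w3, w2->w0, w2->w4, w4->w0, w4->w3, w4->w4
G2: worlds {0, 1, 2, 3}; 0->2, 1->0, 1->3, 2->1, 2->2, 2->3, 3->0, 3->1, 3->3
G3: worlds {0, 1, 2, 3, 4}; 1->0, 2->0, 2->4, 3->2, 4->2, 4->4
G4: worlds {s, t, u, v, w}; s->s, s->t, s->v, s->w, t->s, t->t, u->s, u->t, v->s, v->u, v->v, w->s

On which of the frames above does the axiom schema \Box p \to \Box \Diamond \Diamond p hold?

The schema corresponds to a generalized confluence (Geach) condition: \forall x \forall z (xRz \to \exists w (xRw \wedge z R^2 w)).
G1: fails — w0Rw1 but no w with w0Rw and w1R²w.
G2: condition met.
G3: fails — 1R0 but no w with 1Rw and 0R²w.
G4: condition met.
Valid on: G2, G4.

G2, G4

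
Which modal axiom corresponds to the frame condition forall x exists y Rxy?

A defining formula is □r → ◇r (the D axiom).

□r → ◇r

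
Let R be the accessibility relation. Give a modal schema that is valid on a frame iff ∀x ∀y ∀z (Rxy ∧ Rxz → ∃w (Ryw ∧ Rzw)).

A defining formula is ◇□s → □◇s (the .2 axiom).
Suppose ◇□s→□◇s is valid. Take Rxy, Rxz and set V(s)={w : Ryw}. Then □s at y so ◇□s at x, so □◇s at x, so ◇s at z, giving w with Rzw and Ryw.

◇□s → □◇s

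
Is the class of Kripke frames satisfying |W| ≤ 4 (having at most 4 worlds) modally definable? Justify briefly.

No

Any modally definable frame class is closed under disjoint unions.
Any modal formula valid on each of 5 disjoint one-world frames is valid on their disjoint union (validity is preserved under disjoint unions). Each one-world frame has |W|=1≤4, but the union has |W|=5.
Hence having at most 4 worlds is not modally definable.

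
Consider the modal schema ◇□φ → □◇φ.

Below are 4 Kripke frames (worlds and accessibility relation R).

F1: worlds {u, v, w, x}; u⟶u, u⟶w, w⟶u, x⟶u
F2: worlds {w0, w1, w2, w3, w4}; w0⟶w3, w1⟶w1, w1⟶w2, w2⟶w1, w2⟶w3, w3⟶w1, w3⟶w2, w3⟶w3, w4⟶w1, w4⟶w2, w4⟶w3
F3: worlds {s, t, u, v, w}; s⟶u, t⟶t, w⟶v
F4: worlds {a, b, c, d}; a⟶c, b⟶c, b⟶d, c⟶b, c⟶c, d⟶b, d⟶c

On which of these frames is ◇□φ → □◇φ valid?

F1, F2, F4

The schema corresponds to convergence: ∀x ∀y ∀z (Rxy ∧ Rxz → ∃w (Ryw ∧ Rzw)).
F1: ✓.
F2: ✓.
F3: fails — Rsu and Rsu but u and u have no common successor.
F4: ✓.
Valid on: F1, F2, F4.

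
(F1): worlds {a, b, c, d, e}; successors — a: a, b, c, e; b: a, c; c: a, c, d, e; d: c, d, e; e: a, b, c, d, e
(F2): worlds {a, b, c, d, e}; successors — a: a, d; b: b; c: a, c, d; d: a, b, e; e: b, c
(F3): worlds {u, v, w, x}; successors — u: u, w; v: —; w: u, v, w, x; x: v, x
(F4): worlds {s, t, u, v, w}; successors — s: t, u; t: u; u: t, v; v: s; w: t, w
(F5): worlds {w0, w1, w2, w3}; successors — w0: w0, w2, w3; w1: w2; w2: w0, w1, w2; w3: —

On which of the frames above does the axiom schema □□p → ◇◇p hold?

This is the axiom for a generalized confluence (Geach) condition; its first-order frame correspondent is ∀x ∃w (xR²w ∧ xR²w).
(F1): satisfies the condition.
(F2): satisfies the condition.
(F3): fails — at v but no t with vR²t and vR²t.
(F4): satisfies the condition.
(F5): fails — at w3 but no w with w3R²w and w3R²w.

(F1), (F2), (F4)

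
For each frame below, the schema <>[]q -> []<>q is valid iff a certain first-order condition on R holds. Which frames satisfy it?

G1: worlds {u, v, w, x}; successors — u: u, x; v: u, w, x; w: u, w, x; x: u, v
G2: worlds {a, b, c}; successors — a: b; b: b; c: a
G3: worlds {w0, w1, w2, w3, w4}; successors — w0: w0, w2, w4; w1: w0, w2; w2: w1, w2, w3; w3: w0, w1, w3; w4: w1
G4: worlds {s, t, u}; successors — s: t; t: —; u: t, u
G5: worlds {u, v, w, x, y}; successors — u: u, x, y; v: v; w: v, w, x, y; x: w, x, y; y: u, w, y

This is the axiom for convergence; its first-order frame correspondent is forall x forall y forall z (Rxy & Rxz -> exists w (Ryw & Rzw)).
G1: condition met.
G2: condition met.
G3: fails — Rw0w4 and Rw0w0 but w4 and w0 have no common successor.
G4: fails — Rst and Rst but t and t have no common successor.
G5: fails — Rwx and Rwv but x and v have no common successor.

G1, G2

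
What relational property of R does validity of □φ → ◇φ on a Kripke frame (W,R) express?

seriality

Suppose □φ→◇φ is valid. At any x set V(φ)=W. Then □φ at x, so ◇φ at x, so x has a successor.
The converse is a direct semantic check.
So the correspondent is seriality.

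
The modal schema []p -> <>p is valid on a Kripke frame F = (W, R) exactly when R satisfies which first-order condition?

seriality

This is the D axiom.
Its frame correspondent is seriality — forall x exists y Rxy.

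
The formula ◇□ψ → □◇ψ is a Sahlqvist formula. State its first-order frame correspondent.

convergence: ∀x ∀y ∀z (Rxy ∧ Rxz → ∃w (Ryw ∧ Rzw))

Suppose ◇□ψ→□◇ψ is valid. Take Rxy, Rxz and set V(ψ)={w : Ryw}. Then □ψ at y so ◇□ψ at x, so □◇ψ at x, so ◇ψ at z, giving w with Rzw and Ryw.
Conversely, any frame satisfying ∀x ∀y ∀z (Rxy ∧ Rxz → ∃w (Ryw ∧ Rzw)) validates the schema.
So the correspondent is convergence.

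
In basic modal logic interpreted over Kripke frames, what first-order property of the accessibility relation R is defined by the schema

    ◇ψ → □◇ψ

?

the Euclidean property: ∀x ∀y ∀z (Rxy ∧ Rxz → Ryz)

Suppose ◇ψ→□◇ψ is valid. Take Rxy, Rxz and set V(ψ)={y}. Then ◇ψ at x, so □◇ψ at x, so ◇ψ at z, so some w with Rzw has ψ; w=y, i.e. Rzy. By symmetry of the argument, Ryz.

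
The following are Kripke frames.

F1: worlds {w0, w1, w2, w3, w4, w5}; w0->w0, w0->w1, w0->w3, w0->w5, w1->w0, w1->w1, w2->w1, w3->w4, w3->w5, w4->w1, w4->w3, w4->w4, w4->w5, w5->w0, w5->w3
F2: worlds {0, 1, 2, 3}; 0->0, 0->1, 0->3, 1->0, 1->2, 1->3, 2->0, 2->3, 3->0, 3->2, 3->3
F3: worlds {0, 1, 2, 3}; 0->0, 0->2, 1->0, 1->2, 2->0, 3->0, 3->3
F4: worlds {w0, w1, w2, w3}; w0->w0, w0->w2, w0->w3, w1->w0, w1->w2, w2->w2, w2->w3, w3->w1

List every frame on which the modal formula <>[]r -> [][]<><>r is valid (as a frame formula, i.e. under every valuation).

F1, F2, F3

Frame correspondent (Sahlqvist): forall x forall y forall z ((xRy & x R^2 z) -> exists w (yRw & z R^2 w)) — i.e. a generalized confluence (Geach) condition.
F1: condition met.
F2: condition met.
F3: condition met.
F4: fails — w0Rw3, w0R²w1 but no w with w3Rw and w1R²w.
Valid on: F1, F2, F3.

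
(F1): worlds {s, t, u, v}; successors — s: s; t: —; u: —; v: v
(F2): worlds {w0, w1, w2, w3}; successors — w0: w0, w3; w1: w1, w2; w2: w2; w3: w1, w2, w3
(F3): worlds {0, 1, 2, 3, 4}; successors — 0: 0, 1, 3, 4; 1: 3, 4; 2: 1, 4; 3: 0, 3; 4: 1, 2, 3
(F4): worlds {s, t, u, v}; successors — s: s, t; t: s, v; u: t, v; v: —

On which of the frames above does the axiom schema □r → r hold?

Frame correspondent (Sahlqvist): ∀x Rxx — i.e. reflexivity.
(F1): fails — world t does not see itself.
(F2): satisfies the condition.
(F3): fails — world 1 does not see itself.
(F4): fails — world t does not see itself.

(F2)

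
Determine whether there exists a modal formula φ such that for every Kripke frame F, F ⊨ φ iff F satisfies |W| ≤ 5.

No — not modally definable

If a class were modally definable it would be closed under disjoint unions (Goldblatt–Thomason).
Any modal formula valid on each of 6 disjoint one-world frames is valid on their disjoint union (validity is preserved under disjoint unions). Each one-world frame has |W|=1≤5, but the union has |W|=6.
So the class is not modally definable.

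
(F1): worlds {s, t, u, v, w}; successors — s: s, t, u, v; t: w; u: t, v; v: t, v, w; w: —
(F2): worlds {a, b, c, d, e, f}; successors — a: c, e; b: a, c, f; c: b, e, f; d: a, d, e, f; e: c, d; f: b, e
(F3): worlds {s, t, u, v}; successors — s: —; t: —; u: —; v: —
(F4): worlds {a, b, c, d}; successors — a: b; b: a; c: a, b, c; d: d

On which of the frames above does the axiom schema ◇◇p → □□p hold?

Frame correspondent (Sahlqvist): ∀x ∀y ∀z ((xR²y ∧ xR²z) → ∃w (y = w ∧ z = w)) — i.e. a generalized confluence (Geach) condition.
(F1): fails — sR²s, sR²t but s ≠ t.
(F2): fails — aR²b, aR²c but b ≠ c.
(F3): ✓.
(F4): fails — cR²a, cR²b but a ≠ b.
Valid on: (F3).

(F3)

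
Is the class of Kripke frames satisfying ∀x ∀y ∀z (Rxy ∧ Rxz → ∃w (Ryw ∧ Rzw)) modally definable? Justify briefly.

Yes: it is convergence, defined by the .2 schema ◇□p → □◇p.
Suppose ◇□p→□◇p is valid. Take Rxy, Rxz and set V(p)={w : Ryw}. Then □p at y so ◇□p at x, so □◇p at x, so ◇p at z, giving w with Rzw and Ryw.

Yes, by ◇□p → □◇p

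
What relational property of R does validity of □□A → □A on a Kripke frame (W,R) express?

This schema is the C4 axiom.
Its frame correspondent is density — ∀x ∀y (Rxy → ∃z (Rxz ∧ Rzy)).

density: ∀x ∀y (Rxy → ∃z (Rxz ∧ Rzy))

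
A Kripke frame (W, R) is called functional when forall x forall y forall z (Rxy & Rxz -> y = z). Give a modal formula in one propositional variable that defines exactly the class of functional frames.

◇q → □q

A defining formula is ◇q → □q (the CD axiom).
Suppose ◇q→□q is valid. Take Rxy, Rxz and set V(q)={y}. Then ◇q at x, so □q at x, so q at z, i.e. z=y.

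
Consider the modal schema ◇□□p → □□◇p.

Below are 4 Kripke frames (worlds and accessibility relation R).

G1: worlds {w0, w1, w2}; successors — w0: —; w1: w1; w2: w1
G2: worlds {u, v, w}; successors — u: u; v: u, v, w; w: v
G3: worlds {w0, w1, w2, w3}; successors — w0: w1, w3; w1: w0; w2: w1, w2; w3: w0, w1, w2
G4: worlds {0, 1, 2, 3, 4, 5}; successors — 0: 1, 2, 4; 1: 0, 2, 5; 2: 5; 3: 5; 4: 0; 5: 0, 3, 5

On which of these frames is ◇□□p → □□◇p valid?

Frame correspondent (Sahlqvist): ∀x ∀y ∀z ((xRy ∧ xR²z) → ∃w (yR²w ∧ zRw)) — i.e. a generalized confluence (Geach) condition.
G1: holds.
G2: fails — vRu, vR²w but no t with uR²t and wRt.
G3: fails — w0Rw1, w0R²w1 but no w with w1R²w and w1Rw.
G4: fails — 0R2, 0R²0 but no w with 2R²w and 0Rw.

G1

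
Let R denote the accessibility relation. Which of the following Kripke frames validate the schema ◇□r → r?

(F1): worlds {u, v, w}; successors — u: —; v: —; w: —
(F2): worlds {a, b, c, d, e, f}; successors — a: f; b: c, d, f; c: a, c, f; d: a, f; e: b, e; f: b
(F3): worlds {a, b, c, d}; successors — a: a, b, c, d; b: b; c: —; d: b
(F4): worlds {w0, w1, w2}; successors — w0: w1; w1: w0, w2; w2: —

(F1)

This is the axiom for symmetry; its first-order frame correspondent is ∀x ∀y (Rxy → Ryx).
(F1): holds.
(F2): fails — Rbc but not Rcb.
(F3): fails — Rab but not Rba.
(F4): fails — Rw1w2 but not Rw2w1.
Valid on: (F1).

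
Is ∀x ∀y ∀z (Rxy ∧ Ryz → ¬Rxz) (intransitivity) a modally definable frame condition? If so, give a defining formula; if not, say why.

Not modally definable

Any modally definable frame class is closed under surjective bounded morphisms.
The 5-cycle (worlds 0,1,2,3,4 with 0→1→2→3→4→0) is intransitive. Mapping every world to a single reflexive point • is a surjective bounded morphism; the reflexive point is not intransitive (R••∧R•• but R••).
So no modal formula (or set of formulas) defines exactly the intransitive frames.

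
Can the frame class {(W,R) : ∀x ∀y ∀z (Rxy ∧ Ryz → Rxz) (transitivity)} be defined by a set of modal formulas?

Yes, by □r → □□r

The condition is transitivity. A defining modal formula is □r → □□r.
Suppose □r→□□r is valid. Take Rxy, Ryz and set V(r)={w : Rxw}. Then □r at x, so □□r at x, so □r at y, so r at z, i.e. Rxz.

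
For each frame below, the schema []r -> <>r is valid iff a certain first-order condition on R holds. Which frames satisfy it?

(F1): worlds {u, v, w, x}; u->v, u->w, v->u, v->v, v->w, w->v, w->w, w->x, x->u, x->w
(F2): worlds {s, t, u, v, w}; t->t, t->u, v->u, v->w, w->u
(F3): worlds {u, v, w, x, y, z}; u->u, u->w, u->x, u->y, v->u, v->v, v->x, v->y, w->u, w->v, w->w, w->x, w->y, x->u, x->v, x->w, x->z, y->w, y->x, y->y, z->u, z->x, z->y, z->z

(F1), (F3)

This is the axiom for seriality; its first-order frame correspondent is forall x exists y Rxy.
(F1): satisfies the condition.
(F2): fails — world s has no successor.
(F3): satisfies the condition.
Valid on: (F1), (F3).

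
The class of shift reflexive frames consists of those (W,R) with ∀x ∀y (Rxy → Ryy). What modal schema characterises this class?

A defining formula is □(□p → p) (the T□ axiom).
Suppose □(□p→p) is valid. Take Rxy and set V(p)={w : Ryw}. Then at y, □p holds; since □(□p→p) at x, □p→p at y, so p at y, i.e. Ryy.

□(□p → p)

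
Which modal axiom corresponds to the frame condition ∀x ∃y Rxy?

This is seriality; the standard corresponding axiom is D: □q → ◇q.
Suppose □q→◇q is valid. At any x set V(q)=W. Then □q at x, so ◇q at x, so x has a successor.

□q → ◇q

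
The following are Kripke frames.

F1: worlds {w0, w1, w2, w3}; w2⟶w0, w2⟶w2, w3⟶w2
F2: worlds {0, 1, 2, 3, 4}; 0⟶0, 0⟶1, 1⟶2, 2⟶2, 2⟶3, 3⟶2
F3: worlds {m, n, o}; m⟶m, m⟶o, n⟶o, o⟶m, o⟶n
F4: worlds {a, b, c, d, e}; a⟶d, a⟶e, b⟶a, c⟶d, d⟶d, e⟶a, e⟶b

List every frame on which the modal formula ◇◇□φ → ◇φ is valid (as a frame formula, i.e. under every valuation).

F3

The schema corresponds to a generalized confluence (Geach) condition: ∀x ∀y (xR²y → ∃w (yRw ∧ xRw)).
F1: fails — w2R²w0 but no w with w0Rw and w2Rw.
F2: fails — 0R²1 but no w with 1Rw and 0Rw.
F3: condition met.
F4: fails — aR²b but no w with bRw and aRw.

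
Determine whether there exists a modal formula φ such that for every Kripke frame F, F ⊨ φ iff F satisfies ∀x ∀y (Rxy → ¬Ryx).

If a class were modally definable it would be closed under surjective bounded morphisms (Goldblatt–Thomason).
The 4-cycle (worlds w0,w1,w2,w3 with w0→w1→w2→w3→w0) is asymmetric. Mapping every world to a single reflexive point • is a surjective bounded morphism, and the reflexive point is not asymmetric (R•• but asymmetry requires ¬R••).
Hence asymmetry is not modally definable.

Not definable by any modal formula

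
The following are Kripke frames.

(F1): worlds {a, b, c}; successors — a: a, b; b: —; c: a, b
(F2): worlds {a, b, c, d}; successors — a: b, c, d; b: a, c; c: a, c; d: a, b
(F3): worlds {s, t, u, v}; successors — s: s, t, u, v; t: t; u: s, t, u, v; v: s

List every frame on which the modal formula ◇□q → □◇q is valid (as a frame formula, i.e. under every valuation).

This is the axiom for convergence; its first-order frame correspondent is ∀x ∀y ∀z (Rxy ∧ Rxz → ∃w (Ryw ∧ Rzw)).
(F1): fails — Raa and Rab but a and b have no common successor.
(F2): condition met.
(F3): fails — Rsv and Rst but v and t have no common successor.

(F2)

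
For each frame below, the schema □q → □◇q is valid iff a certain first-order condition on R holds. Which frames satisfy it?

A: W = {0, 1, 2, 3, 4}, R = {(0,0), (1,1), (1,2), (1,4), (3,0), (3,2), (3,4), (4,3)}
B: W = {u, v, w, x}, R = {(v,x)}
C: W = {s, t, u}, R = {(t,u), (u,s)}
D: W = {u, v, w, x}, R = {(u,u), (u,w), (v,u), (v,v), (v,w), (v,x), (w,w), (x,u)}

D

Frame correspondent (Sahlqvist): ∀x ∀z (xRz → ∃w (xRw ∧ zRw)) — i.e. a generalized confluence (Geach) condition.
A: fails — 1R2 but no w with 1Rw and 2Rw.
B: fails — vRx but no t with vRt and xRt.
C: fails — tRu but no w with tRw and uRw.
D: ✓.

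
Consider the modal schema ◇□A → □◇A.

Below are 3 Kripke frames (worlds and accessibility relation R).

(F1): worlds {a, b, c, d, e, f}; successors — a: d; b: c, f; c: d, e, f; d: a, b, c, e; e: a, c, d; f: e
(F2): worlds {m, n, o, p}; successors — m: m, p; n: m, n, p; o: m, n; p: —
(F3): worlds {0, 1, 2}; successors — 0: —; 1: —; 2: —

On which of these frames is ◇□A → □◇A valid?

(F3)

The schema corresponds to convergence: ∀x ∀y ∀z (Rxy ∧ Rxz → ∃w (Ryw ∧ Rzw)).
(F1): fails — Rcf and Rce but f and e have no common successor.
(F2): fails — Rmm and Rmp but m and p have no common successor.
(F3): holds.
Valid on: (F3).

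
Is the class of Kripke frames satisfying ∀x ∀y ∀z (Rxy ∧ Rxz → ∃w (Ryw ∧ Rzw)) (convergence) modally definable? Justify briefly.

The condition is convergence. A defining modal formula is ◇□q → □◇q.
Suppose ◇□q→□◇q is valid. Take Rxy, Rxz and set V(q)={w : Ryw}. Then □q at y so ◇□q at x, so □◇q at x, so ◇q at z, giving w with Rzw and Ryw.

Yes — defined by ◇□q → □◇q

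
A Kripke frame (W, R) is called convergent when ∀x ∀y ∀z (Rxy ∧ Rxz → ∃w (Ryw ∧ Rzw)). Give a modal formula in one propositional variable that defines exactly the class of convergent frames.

A defining formula is ◇□p → □◇p (the .2 axiom).

◇□p → □◇p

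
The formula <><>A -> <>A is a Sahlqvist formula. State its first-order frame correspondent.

transitivity

This is a form of the 4 axiom.
It corresponds to transitivity: forall x forall y forall z (Rxy & Ryz -> Rxz).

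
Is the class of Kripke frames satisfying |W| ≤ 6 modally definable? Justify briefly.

If a class were modally definable it would be closed under disjoint unions (Goldblatt–Thomason).
Any modal formula valid on each of 7 disjoint one-world frames is valid on their disjoint union (validity is preserved under disjoint unions). Each one-world frame has |W|=1≤6, but the union has |W|=7.
Hence having at most 6 worlds is not modally definable.

No — not modally definable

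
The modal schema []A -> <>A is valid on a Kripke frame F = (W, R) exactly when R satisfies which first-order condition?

Suppose □A→◇A is valid. At any x set V(A)=W. Then □A at x, so ◇A at x, so x has a successor.
Conversely, any frame satisfying forall x exists y Rxy validates the schema.
So the correspondent is seriality.

seriality: forall x exists y Rxy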